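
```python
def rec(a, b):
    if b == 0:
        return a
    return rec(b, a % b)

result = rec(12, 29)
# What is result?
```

rec(12, 29) -> rec(29, 12) -> rec(12, 5) -> rec(5, 2) -> rec(2, 1) -> rec(1, 0) -> 1

Answer: 1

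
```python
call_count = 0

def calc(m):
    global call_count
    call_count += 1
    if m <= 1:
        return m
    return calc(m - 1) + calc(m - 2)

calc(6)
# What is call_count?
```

Calls(m) = 1 + Calls(m-1) + Calls(m-2); Calls(0)=Calls(1)=1. For m=6 this gives 25.

Answer: 25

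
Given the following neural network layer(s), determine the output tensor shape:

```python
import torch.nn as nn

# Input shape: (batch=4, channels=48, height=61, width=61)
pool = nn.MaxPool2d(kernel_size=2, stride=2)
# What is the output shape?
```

Input: (4, 48, 61, 61) -> Output: (4, 48, 30, 30)

Answer: (4, 48, 30, 30)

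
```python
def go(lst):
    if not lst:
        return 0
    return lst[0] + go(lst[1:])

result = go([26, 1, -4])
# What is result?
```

26 + 1 + (-4) + 0 = 23

Answer: 23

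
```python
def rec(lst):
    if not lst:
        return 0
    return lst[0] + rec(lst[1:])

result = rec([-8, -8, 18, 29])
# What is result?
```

(-8) + (-8) + 18 + 29 + 0 = 31

Answer: 31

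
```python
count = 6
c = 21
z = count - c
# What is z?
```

Trace:
`count = 6` → count = 6
`c = 21` → c = 21
`z = count - c` → z = -15
So z = -15

Answer: -15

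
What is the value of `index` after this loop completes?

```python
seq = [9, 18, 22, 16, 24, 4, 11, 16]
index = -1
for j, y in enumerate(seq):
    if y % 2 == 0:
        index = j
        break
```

First even number index in [9, 18, 22, 16, 24, 4, 11, 16]
`index` takes the values: -1 → 1

Answer: 1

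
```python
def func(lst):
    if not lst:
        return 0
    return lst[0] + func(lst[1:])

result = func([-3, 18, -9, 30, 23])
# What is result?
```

(-3) + 18 + (-9) + 30 + 23 + 0 = 59

Answer: 59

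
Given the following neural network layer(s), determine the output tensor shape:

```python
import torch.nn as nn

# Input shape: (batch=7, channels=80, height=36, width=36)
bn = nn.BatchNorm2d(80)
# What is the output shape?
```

Input: (7, 80, 36, 36) -> Output: (7, 80, 36, 36)

Answer: (7, 80, 36, 36)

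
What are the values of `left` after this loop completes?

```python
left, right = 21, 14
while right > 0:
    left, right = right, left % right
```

GCD of 21 and 14
`left` takes the values: 21 → 14 → 7

Answer: 7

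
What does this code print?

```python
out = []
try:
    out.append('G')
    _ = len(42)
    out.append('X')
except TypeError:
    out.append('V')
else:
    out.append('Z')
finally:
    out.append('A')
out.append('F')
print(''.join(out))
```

Execution trace: 'G' (try body) → 'V' (except TypeError) → 'A' (finally) → 'F' (after the try/except). Output: GVAF

Answer: GVAF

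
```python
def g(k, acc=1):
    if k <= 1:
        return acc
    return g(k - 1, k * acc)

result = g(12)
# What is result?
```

Accumulator trace (n, acc): (12, 1) -> (11, 12) -> (10, 132) -> (9, 1320) -> (8, 11880) -> (7, 95040) -> (6, 665280) -> (5, 3991680) -> (4, 19958400) -> (3, 79833600) -> (2, 239500800) -> (1, 479001600) -> return 479001600

Answer: 479001600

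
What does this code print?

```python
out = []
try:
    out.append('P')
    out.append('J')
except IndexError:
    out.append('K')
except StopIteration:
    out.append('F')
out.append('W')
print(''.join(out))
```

Execution trace: 'P' (try body) → 'J' (try body, no exception) → 'W' (after the try/except). Output: PJW

Answer: PJW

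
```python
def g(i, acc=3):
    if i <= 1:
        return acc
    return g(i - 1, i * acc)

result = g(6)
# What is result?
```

Accumulator trace (n, acc): (6, 3) -> (5, 18) -> (4, 90) -> (3, 360) -> (2, 1080) -> (1, 2160) -> return 2160

Answer: 2160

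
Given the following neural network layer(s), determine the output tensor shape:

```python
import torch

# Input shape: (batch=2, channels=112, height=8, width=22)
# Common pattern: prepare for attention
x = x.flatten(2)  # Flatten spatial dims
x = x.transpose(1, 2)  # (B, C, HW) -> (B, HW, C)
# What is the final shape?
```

Input: (2, 112, 8, 22) -> after flatten(2): (2, 112, 176) -> Output: (2, 176, 112)

Answer: (2, 176, 112)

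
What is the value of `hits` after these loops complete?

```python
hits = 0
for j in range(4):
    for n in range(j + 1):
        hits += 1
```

Triangle: 1 + 2 + ... + 4
`hits` takes the values: 0 → 1 → 2 → 3 → 4 → 5 → 6 → 7 → 8 → 9 → 10

Answer: 10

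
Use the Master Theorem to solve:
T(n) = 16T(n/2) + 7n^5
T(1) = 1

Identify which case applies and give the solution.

a=16, b=2, f(n)=7n^5. log_2(16) = 4. Since c=5 > 4 and the regularity condition holds (16(n/2)^5 = (16/2^5)n^5 with 16/2^5 < 1), Case 3 applies: T(n) = Θ(f(n)) = O(n^5).

Answer: O(n^5) - Case 3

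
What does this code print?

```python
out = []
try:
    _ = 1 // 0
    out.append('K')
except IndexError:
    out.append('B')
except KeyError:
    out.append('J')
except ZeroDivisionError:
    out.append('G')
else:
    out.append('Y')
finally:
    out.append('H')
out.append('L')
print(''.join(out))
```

Execution trace: 'G' (except ZeroDivisionError) → 'H' (finally) → 'L' (after the try/except). Output: GHL

Answer: GHL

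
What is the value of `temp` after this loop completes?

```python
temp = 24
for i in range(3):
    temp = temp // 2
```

Halve 3 times: 24 // 2^3 = 3
`temp` takes the values: 24 → 12 → 6 → 3

Answer: 3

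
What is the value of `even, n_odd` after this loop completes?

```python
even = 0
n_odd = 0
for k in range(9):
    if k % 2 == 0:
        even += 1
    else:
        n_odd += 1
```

Count evens and odds in range(9)
`even, n_odd` takes the values: (0, 0) → (1, 0) → (1, 1) → (2, 1) → (2, 2) → (3, 2) → (3, 3) → (4, 3) → (4, 4) → (5, 4)

Answer: 5, 4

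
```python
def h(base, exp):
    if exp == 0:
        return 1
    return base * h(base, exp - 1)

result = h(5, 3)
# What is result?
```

h(5, 3) = 5 * 5 * 5 = 125

Answer: 125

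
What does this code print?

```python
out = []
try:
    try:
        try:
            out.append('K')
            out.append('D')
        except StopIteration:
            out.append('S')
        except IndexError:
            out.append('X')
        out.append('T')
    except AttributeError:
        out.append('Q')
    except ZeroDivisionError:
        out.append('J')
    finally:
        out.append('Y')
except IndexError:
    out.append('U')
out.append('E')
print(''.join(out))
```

Execution trace: 'K' (inner try body) → 'D' (inner try body, no exception) → 'T' (try body, no exception) → 'Y' (finally) → 'E' (after the try/except). Output: KDTYE

Answer: KDTYE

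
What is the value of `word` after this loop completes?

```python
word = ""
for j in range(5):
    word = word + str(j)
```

Concatenate digits 0 to 4
`word` takes the values: "" → "0" → "01" → "012" → "0123" → "01234"

Answer: "01234"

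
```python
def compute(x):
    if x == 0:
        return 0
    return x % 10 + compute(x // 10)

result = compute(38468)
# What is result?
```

Sum of digits of 38468: 8 + 6 + 4 + 8 + 3 = 29

Answer: 29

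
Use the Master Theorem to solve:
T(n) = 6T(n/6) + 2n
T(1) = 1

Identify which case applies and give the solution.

a=6, b=6, f(n)=2n. log_6(6) = 1. Since c=1 = 1, Case 2 applies: T(n) = Θ(n^log_b(a) · log n) = O(n log n).

Answer: O(n log n) - Case 2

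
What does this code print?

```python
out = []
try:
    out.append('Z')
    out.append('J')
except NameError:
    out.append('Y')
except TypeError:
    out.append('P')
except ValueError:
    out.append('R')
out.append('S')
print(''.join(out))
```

Execution trace: 'Z' (try body) → 'J' (try body, no exception) → 'S' (after the try/except). Output: ZJS

Answer: ZJS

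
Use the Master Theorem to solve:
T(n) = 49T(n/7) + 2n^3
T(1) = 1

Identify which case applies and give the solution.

a=49, b=7, f(n)=2n^3. log_7(49) = 2. Since c=3 > 2 and the regularity condition holds (49(n/7)^3 = (49/7^3)n^3 with 49/7^3 < 1), Case 3 applies: T(n) = Θ(f(n)) = O(n^3).

Answer: O(n^3) - Case 3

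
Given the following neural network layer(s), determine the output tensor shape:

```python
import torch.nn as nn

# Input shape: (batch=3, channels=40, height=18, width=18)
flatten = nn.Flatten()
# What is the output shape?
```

Input: (3, 40, 18, 18) -> Output: (3, 12960)

Answer: (3, 12960)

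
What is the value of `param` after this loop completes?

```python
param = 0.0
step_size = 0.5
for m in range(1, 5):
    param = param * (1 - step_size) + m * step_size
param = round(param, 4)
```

Moving average with lr=0.5
`param` takes the values: 0.0 → 0.5 → 1.25 → 2.125 → 3.0625

Answer: 3.0625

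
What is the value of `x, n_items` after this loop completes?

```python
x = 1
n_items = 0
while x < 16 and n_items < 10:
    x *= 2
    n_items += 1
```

Double until >= 16 or 10 iterations
`x, n_items` takes the values: (1, 0) → (2, 0) → (2, 1) → (4, 1) → (4, 2) → (8, 2) → (8, 3) → (16, 3) → (16, 4)

Answer: 16, 4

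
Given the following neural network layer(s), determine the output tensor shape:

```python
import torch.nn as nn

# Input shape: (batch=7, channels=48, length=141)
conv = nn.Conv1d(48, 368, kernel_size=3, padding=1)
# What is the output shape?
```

Input: (7, 48, 141) -> Output: (7, 368, 141)

Answer: (7, 368, 141)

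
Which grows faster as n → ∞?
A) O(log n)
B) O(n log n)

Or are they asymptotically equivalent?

O(log n) vs O(n log n): Higher order terms dominate.

Answer: B) O(n log n) grows faster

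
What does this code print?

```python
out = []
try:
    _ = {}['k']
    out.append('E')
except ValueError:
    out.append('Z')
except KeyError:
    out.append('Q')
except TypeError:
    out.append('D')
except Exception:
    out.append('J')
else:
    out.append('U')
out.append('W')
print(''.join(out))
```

Execution trace: 'Q' (except KeyError) → 'W' (after the try/except). Output: QW

Answer: QW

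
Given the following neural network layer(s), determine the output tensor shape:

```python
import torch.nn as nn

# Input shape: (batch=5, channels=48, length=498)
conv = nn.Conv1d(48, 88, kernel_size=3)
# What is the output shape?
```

Input: (5, 48, 498) -> Output: (5, 88, 496)

Answer: (5, 88, 496)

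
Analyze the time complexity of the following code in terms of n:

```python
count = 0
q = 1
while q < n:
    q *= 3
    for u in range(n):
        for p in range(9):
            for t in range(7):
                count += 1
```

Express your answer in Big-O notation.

Each loop level contributes: log n × n × 1 × 1. Multiplying the contributions gives O(n log n).

Answer: O(n log n)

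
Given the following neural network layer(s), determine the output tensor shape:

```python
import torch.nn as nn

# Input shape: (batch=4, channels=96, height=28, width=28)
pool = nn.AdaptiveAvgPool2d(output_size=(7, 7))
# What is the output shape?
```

Input: (4, 96, 28, 28) -> Output: (4, 96, 7, 7)

Answer: (4, 96, 7, 7)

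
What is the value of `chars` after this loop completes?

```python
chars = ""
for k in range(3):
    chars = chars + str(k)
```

Concatenate digits 0 to 2
`chars` takes the values: "" → "0" → "01" → "012"

Answer: "012"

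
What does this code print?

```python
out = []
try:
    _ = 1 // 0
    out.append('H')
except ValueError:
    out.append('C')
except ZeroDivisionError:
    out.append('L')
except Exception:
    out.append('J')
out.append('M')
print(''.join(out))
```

Execution trace: 'L' (except ZeroDivisionError) → 'M' (after the try/except). Output: LM

Answer: LM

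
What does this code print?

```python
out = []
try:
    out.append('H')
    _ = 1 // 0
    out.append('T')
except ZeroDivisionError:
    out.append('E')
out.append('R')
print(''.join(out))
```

Execution trace: 'H' (try body) → 'E' (except ZeroDivisionError) → 'R' (after the try/except). Output: HER

Answer: HER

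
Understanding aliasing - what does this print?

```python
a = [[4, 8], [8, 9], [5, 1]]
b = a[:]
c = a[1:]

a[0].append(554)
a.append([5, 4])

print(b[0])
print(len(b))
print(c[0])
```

Key concept: slice with nested mutation.
Step by step:
`a = [[4, 8], [8, 9], [5, 1]]` → a = [[4, 8], [8, 9], [5, 1]]
`b = a[:]` → b = [[4, 8], [8, 9], [5, 1]]
`c = a[1:]` → c = [[8, 9], [5, 1]]
`a[0].append(554)` → a = [[4, 8, 554], [8, 9], [5, 1]]; b = [[4, 8, 554], [8, 9], [5, 1]]
`a.append([5, 4])` → a = [[4, 8, 554], [8, 9], [5, 1], [5, 4]]
`print(b[0])` → prints [4, 8, 554]
`print(len(b))` → prints 3
`print(c[0])` → prints [8, 9]

Answer:
[4, 8, 554]
3
[8, 9]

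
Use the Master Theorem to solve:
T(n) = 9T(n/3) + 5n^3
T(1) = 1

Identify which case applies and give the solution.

a=9, b=3, f(n)=5n^3. log_3(9) = 2. Since c=3 > 2 and the regularity condition holds (9(n/3)^3 = (9/3^3)n^3 with 9/3^3 < 1), Case 3 applies: T(n) = Θ(f(n)) = O(n^3).

Answer: O(n^3) - Case 3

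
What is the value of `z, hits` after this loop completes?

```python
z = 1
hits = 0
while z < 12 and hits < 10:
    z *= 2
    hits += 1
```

Double until >= 12 or 10 iterations
`z, hits` takes the values: (1, 0) → (2, 0) → (2, 1) → (4, 1) → (4, 2) → (8, 2) → (8, 3) → (16, 3) → (16, 4)

Answer: 16, 4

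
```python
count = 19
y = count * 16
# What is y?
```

Trace:
`count = 19` → count = 19
`y = count * 16` → y = 304
So y = 304

Answer: 304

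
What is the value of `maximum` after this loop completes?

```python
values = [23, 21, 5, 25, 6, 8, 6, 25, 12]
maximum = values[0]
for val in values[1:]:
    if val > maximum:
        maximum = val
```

Maximum of [23, 21, 5, 25, 6, 8, 6, 25, 12]
`maximum` takes the values: 23 → 25

Answer: 25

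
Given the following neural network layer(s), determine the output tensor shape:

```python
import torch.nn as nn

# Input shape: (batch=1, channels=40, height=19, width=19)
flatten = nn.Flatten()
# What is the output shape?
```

Input: (1, 40, 19, 19) -> Output: (1, 14440)

Answer: (1, 14440)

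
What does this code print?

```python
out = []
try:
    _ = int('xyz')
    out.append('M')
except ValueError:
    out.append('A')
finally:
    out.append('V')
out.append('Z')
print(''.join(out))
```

Execution trace: 'A' (except ValueError) → 'V' (finally) → 'Z' (after the try/except). Output: AVZ

Answer: AVZ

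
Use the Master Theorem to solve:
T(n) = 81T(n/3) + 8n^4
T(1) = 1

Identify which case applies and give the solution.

a=81, b=3, f(n)=8n^4. log_3(81) = 4. Since c=4 = 4, Case 2 applies: T(n) = Θ(n^log_b(a) · log n) = O(n^4 log n).

Answer: O(n^4 log n) - Case 2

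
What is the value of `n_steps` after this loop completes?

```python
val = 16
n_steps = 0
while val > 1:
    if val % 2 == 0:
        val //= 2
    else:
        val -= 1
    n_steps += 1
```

Steps to reduce 16 to 1
`n_steps` takes the values: 0 → 1 → 2 → 3 → 4

Answer: 4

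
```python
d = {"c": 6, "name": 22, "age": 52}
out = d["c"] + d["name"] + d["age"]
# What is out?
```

Trace:
`d = {"c": 6, "name": 22, "age": 52}` → d = {'c': 6, 'name': 22, 'age': 52}
`out = d["c"] + d["name"] + d["age"]` → out = 80
So out = 80

Answer: 80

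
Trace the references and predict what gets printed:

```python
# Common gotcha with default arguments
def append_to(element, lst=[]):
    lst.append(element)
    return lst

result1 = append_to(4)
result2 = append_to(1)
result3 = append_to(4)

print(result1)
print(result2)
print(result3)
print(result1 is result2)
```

Key concept: mutable default argument gotcha.
Step by step:
`result1 = append_to(4)` → result1 = [4]
`result2 = append_to(1)` → result1 = [4, 1] (same object as result2); result2 = [4, 1] (same object as result1)
`result3 = append_to(4)` → result1 = [4, 1, 4] (same object as result2, result3); result2 = [4, 1, 4] (same object as result1, result3); result3 = [4, 1, 4] (same object as result1, result2)
`print(result1)` → prints [4, 1, 4]
`print(result2)` → prints [4, 1, 4]
`print(result3)` → prints [4, 1, 4]
`print(result1 is result2)` → prints True

Answer:
[4, 1, 4]
[4, 1, 4]
[4, 1, 4]
True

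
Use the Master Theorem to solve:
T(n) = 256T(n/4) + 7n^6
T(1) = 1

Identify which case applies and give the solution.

a=256, b=4, f(n)=7n^6. log_4(256) = 4. Since c=6 > 4 and the regularity condition holds (256(n/4)^6 = (256/4^6)n^6 with 256/4^6 < 1), Case 3 applies: T(n) = Θ(f(n)) = O(n^6).

Answer: O(n^6) - Case 3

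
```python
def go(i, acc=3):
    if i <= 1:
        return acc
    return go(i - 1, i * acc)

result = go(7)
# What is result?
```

Accumulator trace (n, acc): (7, 3) -> (6, 21) -> (5, 126) -> (4, 630) -> (3, 2520) -> (2, 7560) -> (1, 15120) -> return 15120

Answer: 15120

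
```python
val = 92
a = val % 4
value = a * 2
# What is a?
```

Trace:
`val = 92` → val = 92
`a = val % 4` → a = 0
`value = a * 2` → value = 0
So a = 0

Answer: 0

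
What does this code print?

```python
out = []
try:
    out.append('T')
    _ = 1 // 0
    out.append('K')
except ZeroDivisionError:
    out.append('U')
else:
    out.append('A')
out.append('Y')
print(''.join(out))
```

Execution trace: 'T' (try body) → 'U' (except ZeroDivisionError) → 'Y' (after the try/except). Output: TUY

Answer: TUY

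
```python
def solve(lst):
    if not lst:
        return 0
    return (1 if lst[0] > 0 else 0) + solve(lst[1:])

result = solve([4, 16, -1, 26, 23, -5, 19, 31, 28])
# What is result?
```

Count of positive elements in [4, 16, -1, 26, 23, -5, 19, 31, 28] = 7

Answer: 7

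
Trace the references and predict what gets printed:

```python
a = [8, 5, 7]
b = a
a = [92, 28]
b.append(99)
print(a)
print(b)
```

Key concept: rebinding vs mutation: a is rebound to a new list, b still points at the original.
Step by step:
`a = [8, 5, 7]` → a = [8, 5, 7]
`b = a` → b = [8, 5, 7] (same object as a)
`a = [92, 28]` → a = [92, 28]
`b.append(99)` → b = [8, 5, 7, 99]
`print(a)` → prints [92, 28]
`print(b)` → prints [8, 5, 7, 99]

Answer:
[92, 28]
[8, 5, 7, 99]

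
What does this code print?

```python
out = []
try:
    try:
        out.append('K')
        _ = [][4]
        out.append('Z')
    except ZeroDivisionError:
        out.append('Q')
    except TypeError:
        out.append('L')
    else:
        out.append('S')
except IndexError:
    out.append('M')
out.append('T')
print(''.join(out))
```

Execution trace: 'K' (try body) → 'M' (outer except IndexError) → 'T' (after the try/except). Output: KMT

Answer: KMT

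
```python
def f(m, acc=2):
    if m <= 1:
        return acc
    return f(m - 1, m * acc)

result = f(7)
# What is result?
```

Accumulator trace (n, acc): (7, 2) -> (6, 14) -> (5, 84) -> (4, 420) -> (3, 1680) -> (2, 5040) -> (1, 10080) -> return 10080

Answer: 10080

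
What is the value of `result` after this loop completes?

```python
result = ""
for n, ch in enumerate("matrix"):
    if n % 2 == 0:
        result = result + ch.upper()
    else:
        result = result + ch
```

Uppercase even positions in 'matrix'
`result` takes the values: "" → "M" → "Ma" → "MaT" → "MaTr" → "MaTrI" → "MaTrIx"

Answer: "MaTrIx"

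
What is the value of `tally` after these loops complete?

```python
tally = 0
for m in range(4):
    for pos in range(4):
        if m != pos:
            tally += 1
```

4² - 4 (exclude diagonal)
`tally` takes the values: 0 → 1 → 2 → 3 → 4 → 5 → 6 → 7 → 8 → 9 → 10 → 11 → 12

Answer: 12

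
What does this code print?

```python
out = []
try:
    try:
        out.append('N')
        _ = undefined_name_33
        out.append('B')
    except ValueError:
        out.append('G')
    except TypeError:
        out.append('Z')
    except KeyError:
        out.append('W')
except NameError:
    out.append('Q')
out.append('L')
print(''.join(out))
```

Execution trace: 'N' (try body) → 'Q' (outer except NameError) → 'L' (after the try/except). Output: NQL

Answer: NQL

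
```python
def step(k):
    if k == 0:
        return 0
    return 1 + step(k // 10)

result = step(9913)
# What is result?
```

Count of digits of 9913: 4

Answer: 4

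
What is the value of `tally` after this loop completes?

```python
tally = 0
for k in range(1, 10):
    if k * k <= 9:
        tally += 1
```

Count numbers where k² ≤ 9
`tally` takes the values: 0 → 1 → 2 → 3

Answer: 3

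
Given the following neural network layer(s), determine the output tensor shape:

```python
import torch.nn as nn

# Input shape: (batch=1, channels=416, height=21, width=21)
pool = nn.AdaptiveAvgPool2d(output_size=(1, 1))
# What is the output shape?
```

Input: (1, 416, 21, 21) -> Output: (1, 416, 1, 1)

Answer: (1, 416, 1, 1)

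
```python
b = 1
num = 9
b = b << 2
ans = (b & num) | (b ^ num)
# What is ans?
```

Trace:
`b = 1` → b = 1
`num = 9` → num = 9
`b = b << 2` → b = 4
`ans = (b & num) | (b ^ num)` → ans = 13
So ans = 13

Answer: 13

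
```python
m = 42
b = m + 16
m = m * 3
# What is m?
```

Trace:
`m = 42` → m = 42
`b = m + 16` → b = 58
`m = m * 3` → m = 126
So m = 126

Answer: 126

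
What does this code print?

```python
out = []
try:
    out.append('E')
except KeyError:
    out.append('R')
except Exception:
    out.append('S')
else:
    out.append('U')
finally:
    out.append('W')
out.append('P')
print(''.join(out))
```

Execution trace: 'E' (try body, no exception) → 'U' (else) → 'W' (finally) → 'P' (after the try/except). Output: EUWP

Answer: EUWP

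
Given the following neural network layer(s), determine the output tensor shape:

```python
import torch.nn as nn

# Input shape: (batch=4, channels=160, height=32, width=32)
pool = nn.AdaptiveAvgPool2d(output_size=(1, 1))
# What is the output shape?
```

Input: (4, 160, 32, 32) -> Output: (4, 160, 1, 1)

Answer: (4, 160, 1, 1)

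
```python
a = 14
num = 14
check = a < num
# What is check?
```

Trace:
`a = 14` → a = 14
`num = 14` → num = 14
`check = a < num` → check = False
So check = False

Answer: False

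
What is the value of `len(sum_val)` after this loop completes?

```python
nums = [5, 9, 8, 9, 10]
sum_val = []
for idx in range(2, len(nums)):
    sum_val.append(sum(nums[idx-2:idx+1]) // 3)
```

Number of 3-element averages
`sum_val` takes the values: [] → [7] → [7, 8] → [7, 8, 9]
So `len(sum_val)` = 3

Answer: 3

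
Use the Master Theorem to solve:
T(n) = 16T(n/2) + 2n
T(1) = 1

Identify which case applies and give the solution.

a=16, b=2, f(n)=2n. log_2(16) = 4. Since c=1 < 4, Case 1 applies: T(n) = Θ(n^log_b(a)) = O(n^4).

Answer: O(n^4) - Case 1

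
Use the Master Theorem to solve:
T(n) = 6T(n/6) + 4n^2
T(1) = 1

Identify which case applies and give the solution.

a=6, b=6, f(n)=4n^2. log_6(6) = 1. Since c=2 > 1 and the regularity condition holds (6(n/6)^2 = (6/6^2)n^2 with 6/6^2 < 1), Case 3 applies: T(n) = Θ(f(n)) = O(n^2).

Answer: O(n^2) - Case 3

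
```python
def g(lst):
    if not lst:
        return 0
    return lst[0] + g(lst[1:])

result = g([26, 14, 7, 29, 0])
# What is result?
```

26 + 14 + 7 + 29 + 0 + 0 = 76

Answer: 76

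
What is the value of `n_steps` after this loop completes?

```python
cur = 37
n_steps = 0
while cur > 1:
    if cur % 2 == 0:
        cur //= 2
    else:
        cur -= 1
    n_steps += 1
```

Steps to reduce 37 to 1
`n_steps` takes the values: 0 → 1 → 2 → 3 → 4 → 5 → 6 → 7

Answer: 7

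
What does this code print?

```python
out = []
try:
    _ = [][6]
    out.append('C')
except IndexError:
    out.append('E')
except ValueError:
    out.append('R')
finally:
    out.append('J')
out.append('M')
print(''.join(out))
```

Execution trace: 'E' (except IndexError) → 'J' (finally) → 'M' (after the try/except). Output: EJM

Answer: EJM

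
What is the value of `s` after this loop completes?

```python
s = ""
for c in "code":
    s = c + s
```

Reverse 'code'
`s` takes the values: "" → "c" → "oc" → "doc" → "edoc"

Answer: "edoc"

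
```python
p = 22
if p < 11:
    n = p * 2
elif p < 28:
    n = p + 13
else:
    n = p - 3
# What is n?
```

Trace:
`p = 22` → p = 22
`if p < 11: ...` → p < 11 is False, p < 28 is True → n = 35
So n = 35

Answer: 35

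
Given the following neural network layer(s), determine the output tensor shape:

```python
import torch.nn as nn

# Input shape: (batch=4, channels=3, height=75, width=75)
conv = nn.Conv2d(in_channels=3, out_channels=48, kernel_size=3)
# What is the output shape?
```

Input: (4, 3, 75, 75) -> Output: (4, 48, 73, 73)

Answer: (4, 48, 73, 73)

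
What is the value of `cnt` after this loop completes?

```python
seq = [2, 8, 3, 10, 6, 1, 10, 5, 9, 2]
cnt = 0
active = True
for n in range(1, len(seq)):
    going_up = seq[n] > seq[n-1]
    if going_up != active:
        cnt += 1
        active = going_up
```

Count direction changes in [2, 8, 3, 10, 6, 1, 10, 5, 9, 2]
`cnt` takes the values: 0 → 1 → 2 → 3 → 4 → 5 → 6 → 7

Answer: 7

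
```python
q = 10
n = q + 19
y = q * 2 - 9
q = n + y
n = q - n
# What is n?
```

Trace:
`q = 10` → q = 10
`n = q + 19` → n = 29
`y = q * 2 - 9` → y = 11
`q = n + y` → q = 40
`n = q - n` → n = 11
So n = 11

Answer: 11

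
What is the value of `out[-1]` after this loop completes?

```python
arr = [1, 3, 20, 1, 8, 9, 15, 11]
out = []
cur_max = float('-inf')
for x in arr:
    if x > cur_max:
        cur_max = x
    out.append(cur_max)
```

Running max ends at 20
`out` takes the values: [] → [1] → [1, 3] → [1, 3, 20] → [1, 3, 20, 20] → [1, 3, 20, 20, 20] → [1, 3, 20, 20, 20, 20] → [1, 3, 20, 20, 20, 20, 20] → [1, 3, 20, 20, 20, 20, 20, 20]
So `out[-1]` = 20

Answer: 20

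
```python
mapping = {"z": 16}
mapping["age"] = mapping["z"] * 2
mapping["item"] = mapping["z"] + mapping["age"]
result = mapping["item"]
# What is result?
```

Trace:
`mapping = {"z": 16}` → mapping = {'z': 16}
`mapping["age"] = mapping["z"] * 2` → mapping = {'z': 16, 'age': 32}
`mapping["item"] = mapping["z"] + mapping["age"]` → mapping = {'z': 16, 'age': 32, 'item': 48}
`result = mapping["item"]` → result = 48
So result = 48

Answer: 48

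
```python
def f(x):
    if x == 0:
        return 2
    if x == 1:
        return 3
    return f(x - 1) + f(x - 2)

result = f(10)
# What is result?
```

Build up from base cases: f(0)=2, f(1)=3, f(2)=5, f(3)=8, f(4)=13, f(5)=21, f(6)=34, ..., f(10)=233

Answer: 233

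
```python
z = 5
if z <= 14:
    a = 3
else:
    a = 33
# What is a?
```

Trace:
`z = 5` → z = 5
`if z <= 14: ...` → z <= 14 is True → a = 3
So a = 3

Answer: 3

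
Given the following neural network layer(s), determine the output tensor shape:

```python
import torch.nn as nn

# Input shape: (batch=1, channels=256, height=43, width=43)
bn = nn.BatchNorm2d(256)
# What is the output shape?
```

Input: (1, 256, 43, 43) -> Output: (1, 256, 43, 43)

Answer: (1, 256, 43, 43)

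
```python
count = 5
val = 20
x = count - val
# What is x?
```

Trace:
`count = 5` → count = 5
`val = 20` → val = 20
`x = count - val` → x = -15
So x = -15

Answer: -15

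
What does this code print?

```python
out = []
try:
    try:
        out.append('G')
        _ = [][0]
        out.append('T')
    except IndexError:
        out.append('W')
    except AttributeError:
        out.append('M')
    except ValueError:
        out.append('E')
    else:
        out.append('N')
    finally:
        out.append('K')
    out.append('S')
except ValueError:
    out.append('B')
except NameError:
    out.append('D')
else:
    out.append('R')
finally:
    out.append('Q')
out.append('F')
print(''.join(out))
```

Execution trace: 'G' (inner try body) → 'W' (inner except IndexError) → 'K' (inner finally) → 'S' (try body, no exception) → 'R' (else) → 'Q' (finally) → 'F' (after the try/except). Output: GWKSRQF

Answer: GWKSRQF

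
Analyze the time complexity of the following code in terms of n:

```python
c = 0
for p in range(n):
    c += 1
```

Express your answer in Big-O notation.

Each loop level contributes: n. Multiplying the contributions gives O(n).

Answer: O(n)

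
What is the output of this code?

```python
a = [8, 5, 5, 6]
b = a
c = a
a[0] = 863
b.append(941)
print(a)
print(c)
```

Key concept: multiple aliases.
Step by step:
`a = [8, 5, 5, 6]` → a = [8, 5, 5, 6]
`b = a` → b = [8, 5, 5, 6] (same object as a)
`c = a` → c = [8, 5, 5, 6] (same object as a, b)
`a[0] = 863` → a = [863, 5, 5, 6] (same object as b, c); b = [863, 5, 5, 6] (same object as a, c); c = [863, 5, 5, 6] (same object as a, b)
`b.append(941)` → a = [863, 5, 5, 6, 941] (same object as b, c); b = [863, 5, 5, 6, 941] (same object as a, c); c = [863, 5, 5, 6, 941] (same object as a, b)
`print(a)` → prints [863, 5, 5, 6, 941]
`print(c)` → prints [863, 5, 5, 6, 941]

Answer:
[863, 5, 5, 6, 941]
[863, 5, 5, 6, 941]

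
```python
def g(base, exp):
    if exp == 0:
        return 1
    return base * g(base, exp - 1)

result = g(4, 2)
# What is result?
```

g(4, 2) = 4 * 4 = 16

Answer: 16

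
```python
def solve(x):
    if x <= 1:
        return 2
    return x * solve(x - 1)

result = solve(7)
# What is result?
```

solve(7) = 7 * 6 * 5 * 4 * 3 * 2 * 2 = 10080

Answer: 10080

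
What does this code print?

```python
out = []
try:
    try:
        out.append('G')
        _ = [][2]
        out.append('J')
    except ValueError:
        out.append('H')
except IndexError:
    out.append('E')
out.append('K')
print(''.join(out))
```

Execution trace: 'G' (try body) → 'E' (outer except IndexError) → 'K' (after the try/except). Output: GEK

Answer: GEK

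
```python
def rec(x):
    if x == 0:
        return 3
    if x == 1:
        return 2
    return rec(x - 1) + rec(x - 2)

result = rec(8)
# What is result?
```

Build up from base cases: rec(0)=3, rec(1)=2, rec(2)=5, rec(3)=7, rec(4)=12, rec(5)=19, rec(6)=31, ..., rec(8)=81

Answer: 81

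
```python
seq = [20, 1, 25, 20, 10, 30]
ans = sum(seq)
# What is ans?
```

Trace:
`seq = [20, 1, 25, 20, 10, 30]` → seq = [20, 1, 25, 20, 10, 30]
`ans = sum(seq)` → ans = 106
So ans = 106

Answer: 106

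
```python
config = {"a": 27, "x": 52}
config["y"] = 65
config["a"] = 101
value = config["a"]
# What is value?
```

Trace:
`config = {"a": 27, "x": 52}` → config = {'a': 27, 'x': 52}
`config["y"] = 65` → config = {'a': 27, 'x': 52, 'y': 65}
`config["a"] = 101` → config = {'a': 101, 'x': 52, 'y': 65}
`value = config["a"]` → value = 101
So value = 101

Answer: 101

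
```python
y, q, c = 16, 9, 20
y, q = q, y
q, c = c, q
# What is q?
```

Trace:
`y, q, c = 16, 9, 20` → y = 16; q = 9; c = 20
`y, q = q, y` → y = 9; q = 16
`q, c = c, q` → q = 20; c = 16
So q = 20

Answer: 20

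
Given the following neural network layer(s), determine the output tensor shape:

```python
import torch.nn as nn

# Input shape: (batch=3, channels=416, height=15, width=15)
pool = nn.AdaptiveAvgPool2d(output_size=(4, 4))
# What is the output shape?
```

Input: (3, 416, 15, 15) -> Output: (3, 416, 4, 4)

Answer: (3, 416, 4, 4)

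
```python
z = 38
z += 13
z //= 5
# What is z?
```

Trace:
`z = 38` → z = 38
`z += 13` → z = 51
`z //= 5` → z = 10
So z = 10

Answer: 10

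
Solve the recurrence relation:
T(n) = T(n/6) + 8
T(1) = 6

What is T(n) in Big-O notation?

Each step divides n by 6 and adds 8. After log_6(n) steps we reach T(1)=6. So T(n) = 8·log_6(n) + 6 = O(log n).

Answer: O(log n)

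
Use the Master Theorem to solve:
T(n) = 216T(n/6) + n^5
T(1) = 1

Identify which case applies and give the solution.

a=216, b=6, f(n)=n^5. log_6(216) = 3. Since c=5 > 3 and the regularity condition holds (216(n/6)^5 = (216/6^5)n^5 with 216/6^5 < 1), Case 3 applies: T(n) = Θ(f(n)) = O(n^5).

Answer: O(n^5) - Case 3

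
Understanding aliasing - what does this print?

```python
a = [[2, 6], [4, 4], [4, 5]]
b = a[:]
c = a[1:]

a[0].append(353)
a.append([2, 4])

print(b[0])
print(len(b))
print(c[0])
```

Key concept: slice with nested mutation.
Step by step:
`a = [[2, 6], [4, 4], [4, 5]]` → a = [[2, 6], [4, 4], [4, 5]]
`b = a[:]` → b = [[2, 6], [4, 4], [4, 5]]
`c = a[1:]` → c = [[4, 4], [4, 5]]
`a[0].append(353)` → a = [[2, 6, 353], [4, 4], [4, 5]]; b = [[2, 6, 353], [4, 4], [4, 5]]
`a.append([2, 4])` → a = [[2, 6, 353], [4, 4], [4, 5], [2, 4]]
`print(b[0])` → prints [2, 6, 353]
`print(len(b))` → prints 3
`print(c[0])` → prints [4, 4]

Answer:
[2, 6, 353]
3
[4, 4]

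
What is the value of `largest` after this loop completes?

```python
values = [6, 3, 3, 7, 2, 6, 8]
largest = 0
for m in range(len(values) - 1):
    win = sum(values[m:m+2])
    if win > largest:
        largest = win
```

Max sum of 2-element window in [6, 3, 3, 7, 2, 6, 8]
`largest` takes the values: 0 → 9 → 10 → 14

Answer: 14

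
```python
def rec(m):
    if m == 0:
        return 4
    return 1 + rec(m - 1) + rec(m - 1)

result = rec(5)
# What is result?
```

rec(m) = 1 + 2·rec(m-1), rec(0)=4. Closed form: (4+1)·2^5 - 1 = 159.

Answer: 159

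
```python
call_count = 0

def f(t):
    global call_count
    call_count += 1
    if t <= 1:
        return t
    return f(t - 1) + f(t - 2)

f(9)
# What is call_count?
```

Calls(t) = 1 + Calls(t-1) + Calls(t-2); Calls(0)=Calls(1)=1. For t=9 this gives 109.

Answer: 109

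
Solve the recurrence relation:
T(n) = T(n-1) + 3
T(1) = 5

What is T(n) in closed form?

Unrolling: T(n) = T(1) + 3·(n-1) = 5 + 3(n-1) = 3n + 2.

Answer: T(n) = 3n + 2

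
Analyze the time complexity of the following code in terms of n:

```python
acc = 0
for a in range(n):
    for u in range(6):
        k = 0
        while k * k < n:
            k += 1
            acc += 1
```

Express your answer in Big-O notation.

Each loop level contributes: n × 1 × √n. Multiplying the contributions gives O(n√n).

Answer: O(n√n)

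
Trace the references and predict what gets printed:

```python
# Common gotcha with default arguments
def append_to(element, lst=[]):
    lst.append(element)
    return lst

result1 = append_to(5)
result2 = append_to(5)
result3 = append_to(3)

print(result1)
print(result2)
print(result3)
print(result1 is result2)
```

Key concept: mutable default argument gotcha.
Step by step:
`result1 = append_to(5)` → result1 = [5]
`result2 = append_to(5)` → result1 = [5, 5] (same object as result2); result2 = [5, 5] (same object as result1)
`result3 = append_to(3)` → result1 = [5, 5, 3] (same object as result2, result3); result2 = [5, 5, 3] (same object as result1, result3); result3 = [5, 5, 3] (same object as result1, result2)
`print(result1)` → prints [5, 5, 3]
`print(result2)` → prints [5, 5, 3]
`print(result3)` → prints [5, 5, 3]
`print(result1 is result2)` → prints True

Answer:
[5, 5, 3]
[5, 5, 3]
[5, 5, 3]
True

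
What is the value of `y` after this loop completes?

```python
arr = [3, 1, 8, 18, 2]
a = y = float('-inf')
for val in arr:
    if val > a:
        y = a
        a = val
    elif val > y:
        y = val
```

Second largest (with repeats) in [3, 1, 8, 18, 2]
`y` takes the values: -inf → 1 → 3 → 8

Answer: 8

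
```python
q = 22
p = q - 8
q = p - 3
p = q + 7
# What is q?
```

Trace:
`q = 22` → q = 22
`p = q - 8` → p = 14
`q = p - 3` → q = 11
`p = q + 7` → p = 18
So q = 11

Answer: 11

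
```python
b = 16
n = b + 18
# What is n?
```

Trace:
`b = 16` → b = 16
`n = b + 18` → n = 34
So n = 34

Answer: 34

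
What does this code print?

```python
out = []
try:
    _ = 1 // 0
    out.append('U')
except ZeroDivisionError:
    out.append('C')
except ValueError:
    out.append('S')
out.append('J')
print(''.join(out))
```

Execution trace: 'C' (except ZeroDivisionError) → 'J' (after the try/except). Output: CJ

Answer: CJ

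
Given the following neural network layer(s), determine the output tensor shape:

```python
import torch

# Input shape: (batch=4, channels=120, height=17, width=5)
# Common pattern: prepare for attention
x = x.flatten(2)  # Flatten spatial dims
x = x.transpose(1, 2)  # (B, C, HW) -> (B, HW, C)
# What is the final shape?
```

Input: (4, 120, 17, 5) -> after flatten(2): (4, 120, 85) -> Output: (4, 85, 120)

Answer: (4, 85, 120)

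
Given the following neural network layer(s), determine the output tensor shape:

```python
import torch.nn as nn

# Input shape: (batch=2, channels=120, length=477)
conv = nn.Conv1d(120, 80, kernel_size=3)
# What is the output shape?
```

Input: (2, 120, 477) -> Output: (2, 80, 475)

Answer: (2, 80, 475)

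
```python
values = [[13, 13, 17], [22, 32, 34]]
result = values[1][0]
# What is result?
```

Trace:
`values = [[13, 13, 17], [22, 32, 34]]` → values = [[13, 13, 17], [22, 32, 34]]
`result = values[1][0]` → result = 22
So result = 22

Answer: 22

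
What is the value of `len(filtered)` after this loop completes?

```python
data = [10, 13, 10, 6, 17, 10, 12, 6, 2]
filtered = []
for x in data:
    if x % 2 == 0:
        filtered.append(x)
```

Count even numbers in [10, 13, 10, 6, 17, 10, 12, 6, 2]
`filtered` takes the values: [] → [10] → [10, 10] → [10, 10, 6] → [10, 10, 6, 10] → [10, 10, 6, 10, 12] → [10, 10, 6, 10, 12, 6] → [10, 10, 6, 10, 12, 6, 2]
So `len(filtered)` = 7

Answer: 7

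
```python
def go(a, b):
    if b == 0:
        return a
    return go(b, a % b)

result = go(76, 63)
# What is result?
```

go(76, 63) -> go(63, 13) -> go(13, 11) -> go(11, 2) -> go(2, 1) -> go(1, 0) -> 1

Answer: 1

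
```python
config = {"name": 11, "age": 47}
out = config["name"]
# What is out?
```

Trace:
`config = {"name": 11, "age": 47}` → config = {'name': 11, 'age': 47}
`out = config["name"]` → out = 11
So out = 11

Answer: 11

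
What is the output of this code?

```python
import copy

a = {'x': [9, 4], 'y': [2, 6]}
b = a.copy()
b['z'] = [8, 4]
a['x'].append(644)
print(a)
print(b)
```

Key concept: shallow copy of dict with mutable values.
Step by step:
`a = {'x': [9, 4], 'y': [2, 6]}` → a = {'x': [9, 4], 'y': [2, 6]}
`b = a.copy()` → b = {'x': [9, 4], 'y': [2, 6]}
`b['z'] = [8, 4]` → b = {'x': [9, 4], 'y': [2, 6], 'z': [8, 4]}
`a['x'].append(644)` → a = {'x': [9, 4, 644], 'y': [2, 6]}; b = {'x': [9, 4, 644], 'y': [2, 6], 'z': [8, 4]}
`print(a)` → prints {'x': [9, 4, 644], 'y': [2, 6]}
`print(b)` → prints {'x': [9, 4, 644], 'y': [2, 6], 'z': [8, 4]}

Answer:
{'x': [9, 4, 644], 'y': [2, 6]}
{'x': [9, 4, 644], 'y': [2, 6], 'z': [8, 4]}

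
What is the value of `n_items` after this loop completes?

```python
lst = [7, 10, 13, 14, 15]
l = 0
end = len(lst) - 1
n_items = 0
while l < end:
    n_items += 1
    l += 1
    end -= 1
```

Iterations until pointers meet (list length 5)
`n_items` takes the values: 0 → 1 → 2

Answer: 2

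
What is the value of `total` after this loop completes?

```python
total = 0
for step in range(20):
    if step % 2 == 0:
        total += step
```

Sum of even numbers 0 to 19
`total` takes the values: 0 → 2 → 6 → 12 → 20 → 30 → 42 → 56 → 72 → 90

Answer: 90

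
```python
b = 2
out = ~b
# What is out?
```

Trace:
`b = 2` → b = 2
`out = ~b` → out = -3
So out = -3

Answer: -3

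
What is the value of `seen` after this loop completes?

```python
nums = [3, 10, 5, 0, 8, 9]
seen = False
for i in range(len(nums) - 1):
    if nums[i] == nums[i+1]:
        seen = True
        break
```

Check consecutive duplicates in [3, 10, 5, 0, 8, 9]
`seen` takes the values: False

Answer: False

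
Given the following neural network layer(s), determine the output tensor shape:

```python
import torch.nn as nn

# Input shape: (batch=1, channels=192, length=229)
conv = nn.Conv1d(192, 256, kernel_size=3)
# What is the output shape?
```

Input: (1, 192, 229) -> Output: (1, 256, 227)

Answer: (1, 256, 227)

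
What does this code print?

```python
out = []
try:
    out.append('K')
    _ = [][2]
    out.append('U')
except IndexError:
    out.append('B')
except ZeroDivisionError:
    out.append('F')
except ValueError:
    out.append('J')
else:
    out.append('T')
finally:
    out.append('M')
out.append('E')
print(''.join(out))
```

Execution trace: 'K' (try body) → 'B' (except IndexError) → 'M' (finally) → 'E' (after the try/except). Output: KBME

Answer: KBME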